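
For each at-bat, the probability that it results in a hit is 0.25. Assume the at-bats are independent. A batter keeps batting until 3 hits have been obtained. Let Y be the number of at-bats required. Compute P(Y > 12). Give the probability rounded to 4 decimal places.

Needing more than 12 at-bats ⇔ fewer than 3 successes in the first 12. With X ~ Binomial(12, 0.25), P(Y > 12) = P(X ≤ 2).
  k=0: C(12,0)·0.25^0·0.75^12 = 0.031676
  k=1: C(12,1)·0.25^1·0.75^11 = 0.126705
  k=2: C(12,2)·0.25^2·0.75^10 = 0.232293
P(X ≤ 2) = 0.390675

0.3907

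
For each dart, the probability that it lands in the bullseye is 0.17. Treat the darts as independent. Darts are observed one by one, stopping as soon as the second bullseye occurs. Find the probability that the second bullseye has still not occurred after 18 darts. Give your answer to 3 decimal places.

Needing more than 18 darts ⇔ fewer than 2 successes in the first 18. With X ~ Binomial(18, 0.17), P(Y > 18) = P(X ≤ 1).
  k=0: C(18,0)·0.17^0·0.83^18 = 0.03495
  k=1: C(18,1)·0.17^1·0.83^17 = 0.12884
P(X ≤ 1) = 0.16379

0.164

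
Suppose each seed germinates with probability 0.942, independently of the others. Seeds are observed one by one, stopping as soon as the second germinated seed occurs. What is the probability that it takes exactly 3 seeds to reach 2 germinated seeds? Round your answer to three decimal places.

0.103

Y = trial on which the second success occurs; negative binomial, r=2, p=0.942.
P(Y=3) = C(2,1) · p^2 · (1−p)^1
= 2 · 0.88736 · 0.058 = 0.10293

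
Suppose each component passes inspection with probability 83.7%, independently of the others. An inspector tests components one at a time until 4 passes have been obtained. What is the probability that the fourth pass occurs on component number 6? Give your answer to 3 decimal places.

0.130

Y = trial on which the fourth success occurs; negative binomial, r=4, p=0.837.
P(Y=6) = C(5,3) · p^4 · (1−p)^2
= 10 · 0.4908 · 0.026569 = 0.13040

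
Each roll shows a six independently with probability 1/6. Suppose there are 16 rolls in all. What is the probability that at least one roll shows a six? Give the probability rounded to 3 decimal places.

0.946

P(at least one) = 1 − P(none) = 1 − (1 − 0.166667)^16
= 1 − 0.05409 = 0.94591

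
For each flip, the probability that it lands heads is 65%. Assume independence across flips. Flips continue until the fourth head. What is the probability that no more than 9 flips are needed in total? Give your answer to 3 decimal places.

0.946

Finishing within 9 flips ⇔ at least 4 successes in the first 9. With X ~ Binomial(9, 0.65), P(Y ≤ 9) = 1 − P(X ≤ 3).
  k=0: C(9,0)·0.65^0·0.35^9 = 0.00008
  k=1: C(9,1)·0.65^1·0.35^8 = 0.00132
  k=2: C(9,2)·0.65^2·0.35^7 = 0.00979
  k=3: C(9,3)·0.65^3·0.35^6 = 0.04241
1 − 0.05359 = 0.94641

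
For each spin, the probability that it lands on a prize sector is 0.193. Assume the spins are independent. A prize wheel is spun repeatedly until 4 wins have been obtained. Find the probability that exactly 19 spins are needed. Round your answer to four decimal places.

0.0454

Y = trial on which the fourth success occurs; negative binomial, r=4, p=0.193.
P(Y=19) = C(18,3) · p^4 · (1−p)^15
= 816 · 0.0013875 · 0.040096 = 0.045397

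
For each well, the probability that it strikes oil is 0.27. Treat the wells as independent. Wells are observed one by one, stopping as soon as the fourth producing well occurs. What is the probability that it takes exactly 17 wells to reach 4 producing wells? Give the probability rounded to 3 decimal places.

0.050

Y = trial on which the fourth success occurs; negative binomial, r=4, p=0.27.
P(Y=17) = C(16,3) · p^4 · (1−p)^13
= 560 · 0.0053144 · 0.016718 = 0.04976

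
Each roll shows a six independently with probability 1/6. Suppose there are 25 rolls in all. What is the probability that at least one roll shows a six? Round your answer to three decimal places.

P(at least one) = 1 − P(none) = 1 − (1 − 0.166667)^25
= 1 − 0.01048 = 0.98952

0.990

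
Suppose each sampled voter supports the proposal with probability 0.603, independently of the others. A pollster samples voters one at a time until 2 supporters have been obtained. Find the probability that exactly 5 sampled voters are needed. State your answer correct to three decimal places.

0.091

Y = trial on which the second success occurs; negative binomial, r=2, p=0.603.
P(Y=5) = C(4,1) · p^2 · (1−p)^3
= 4 · 0.36361 · 0.062571 = 0.09101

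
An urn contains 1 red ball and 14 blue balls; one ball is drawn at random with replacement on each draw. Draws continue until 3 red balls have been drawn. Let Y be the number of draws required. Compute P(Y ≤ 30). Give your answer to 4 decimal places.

Finishing within 30 draws ⇔ at least 3 successes in the first 30. With X ~ Binomial(30, 0.066667), P(Y ≤ 30) = 1 − P(X ≤ 2).
  k=0: C(30,0)·0.066667^0·0.933333^30 = 0.126213
  k=1: C(30,1)·0.066667^1·0.933333^29 = 0.270456
  k=2: C(30,2)·0.066667^2·0.933333^28 = 0.280115
1 − 0.676784 = 0.323216

0.3232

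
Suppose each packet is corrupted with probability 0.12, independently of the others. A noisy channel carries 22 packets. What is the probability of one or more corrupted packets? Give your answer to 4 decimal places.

0.9399

P(at least one) = 1 − P(none) = 1 − (1 − 0.12)^22
= 1 − 0.060065 = 0.939935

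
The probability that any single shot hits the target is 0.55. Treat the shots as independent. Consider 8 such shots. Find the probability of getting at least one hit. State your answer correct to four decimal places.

P(at least one) = 1 − P(none) = 1 − (1 − 0.55)^8
= 1 − 0.001682 = 0.998318

0.9983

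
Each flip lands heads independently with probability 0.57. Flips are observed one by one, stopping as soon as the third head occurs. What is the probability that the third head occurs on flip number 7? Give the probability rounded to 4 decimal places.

0.0950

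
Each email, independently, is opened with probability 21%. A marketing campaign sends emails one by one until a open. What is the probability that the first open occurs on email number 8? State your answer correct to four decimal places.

0.0403

Geometric (trials to first success), p = 0.21.
P(Y = 8) = (1−p)^7 · p = 0.19204 · 0.21 = 0.040328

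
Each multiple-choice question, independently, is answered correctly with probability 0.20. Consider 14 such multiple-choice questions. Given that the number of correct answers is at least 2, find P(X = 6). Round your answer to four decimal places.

X ~ Binomial(14, 0.20). Want P(X=6 | X≥2) = P(X=6) / P(X≥2).
P(X=6) = C(14,6)·0.20^6·0.80^8 = 0.032244
P(X≥2) = 1 − 0.043980 − 0.153932 = 0.802088
Ratio = 0.032244 / 0.802088 = 0.040201

0.0402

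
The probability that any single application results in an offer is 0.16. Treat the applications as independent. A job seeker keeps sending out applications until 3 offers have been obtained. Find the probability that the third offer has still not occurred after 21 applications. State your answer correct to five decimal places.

0.32426

Needing more than 21 applications ⇔ fewer than 3 successes in the first 21. With X ~ Binomial(21, 0.16), P(Y > 21) = P(X ≤ 2).
  k=0: C(21,0)·0.16^0·0.84^21 = 0.0256960
  k=1: C(21,1)·0.16^1·0.84^20 = 0.1027839
  k=2: C(21,2)·0.16^2·0.84^19 = 0.1957788
P(X ≤ 2) = 0.3242587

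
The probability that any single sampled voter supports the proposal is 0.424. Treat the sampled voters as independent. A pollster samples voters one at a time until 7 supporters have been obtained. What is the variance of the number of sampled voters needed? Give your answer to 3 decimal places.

Y = total sampled voters until the seventh success; negative binomial with r=7, p=0.424.
Var(Y) = r(1−p)/p² = 7·0.576 / 0.424² = 22.42791

22.428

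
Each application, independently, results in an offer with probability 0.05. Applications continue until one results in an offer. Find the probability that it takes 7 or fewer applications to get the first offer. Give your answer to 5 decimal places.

0.30166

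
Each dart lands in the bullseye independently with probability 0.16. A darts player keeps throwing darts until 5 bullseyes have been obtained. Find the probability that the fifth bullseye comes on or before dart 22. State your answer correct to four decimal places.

0.2695

Finishing within 22 darts ⇔ at least 5 successes in the first 22. With X ~ Binomial(22, 0.16), P(Y ≤ 22) = 1 − P(X ≤ 4).
  k=0: C(22,0)·0.16^0·0.84^22 = 0.021585
  k=1: C(22,1)·0.16^1·0.84^21 = 0.090450
  k=2: C(22,2)·0.16^2·0.84^20 = 0.180900
  k=3: C(22,3)·0.16^3·0.84^19 = 0.229714
  k=4: C(22,4)·0.16^4·0.84^18 = 0.207836
1 − 0.730484 = 0.269516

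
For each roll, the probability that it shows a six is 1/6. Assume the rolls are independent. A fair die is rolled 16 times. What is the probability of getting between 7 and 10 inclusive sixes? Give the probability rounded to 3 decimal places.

X ~ Binomial(16, 0.166667); P(7 ≤ X ≤ 10) = Σ C(16,k) p^k (1−p)^(16−k) over k:
  k=7: C(16,7)·0.166667^7·0.833333^9 = 0.00792
  k=8: C(16,8)·0.166667^8·0.833333^8 = 0.00178
  k=9: C(16,9)·0.166667^9·0.833333^7 = 0.00032
  k=10: C(16,10)·0.166667^10·0.833333^6 = 0.00004
Total = 0.01006

0.010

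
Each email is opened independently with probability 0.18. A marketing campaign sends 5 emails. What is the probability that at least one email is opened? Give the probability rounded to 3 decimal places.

P(at least one) = 1 − P(none) = 1 − (1 − 0.18)^5
= 1 − 0.37074 = 0.62926

0.629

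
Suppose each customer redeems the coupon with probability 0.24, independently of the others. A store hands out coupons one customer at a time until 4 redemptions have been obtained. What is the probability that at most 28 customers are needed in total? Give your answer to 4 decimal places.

Finishing within 28 customers ⇔ at least 4 successes in the first 28. With X ~ Binomial(28, 0.24), P(Y ≤ 28) = 1 − P(X ≤ 3).
  k=0: C(28,0)·0.24^0·0.76^28 = 0.000460
  k=1: C(28,1)·0.24^1·0.76^27 = 0.004068
  k=2: C(28,2)·0.24^2·0.76^26 = 0.017341
  k=3: C(28,3)·0.24^3·0.76^25 = 0.047459
1 − 0.069327 = 0.930673

0.9307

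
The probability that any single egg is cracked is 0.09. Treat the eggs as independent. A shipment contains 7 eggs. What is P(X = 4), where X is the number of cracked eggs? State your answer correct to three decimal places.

0.002

X ~ Binomial(n=7, p=0.09).
P(X=4) = C(7,4) · p^4 · (1−p)^3
= 35 · 6.561e-05 · 0.75357 = 0.00173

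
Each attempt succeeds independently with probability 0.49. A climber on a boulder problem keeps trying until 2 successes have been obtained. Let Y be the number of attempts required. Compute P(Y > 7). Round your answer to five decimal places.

Needing more than 7 attempts ⇔ fewer than 2 successes in the first 7. With X ~ Binomial(7, 0.49), P(Y > 7) = P(X ≤ 1).
  k=0: C(7,0)·0.49^0·0.51^7 = 0.0089741
  k=1: C(7,1)·0.49^1·0.51^6 = 0.0603553
P(X ≤ 1) = 0.0693294

0.06933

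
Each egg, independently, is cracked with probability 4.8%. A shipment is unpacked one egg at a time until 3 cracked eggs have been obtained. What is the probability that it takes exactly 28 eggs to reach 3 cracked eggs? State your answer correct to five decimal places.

Y = trial on which the third success occurs; negative binomial, r=3, p=0.048.
P(Y=28) = C(27,2) · p^3 · (1−p)^25
= 351 · 0.00011059 · 0.29236 = 0.0113489

0.01135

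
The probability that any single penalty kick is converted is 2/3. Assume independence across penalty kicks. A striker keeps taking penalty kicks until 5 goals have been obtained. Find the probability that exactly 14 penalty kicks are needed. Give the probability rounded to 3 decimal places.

0.005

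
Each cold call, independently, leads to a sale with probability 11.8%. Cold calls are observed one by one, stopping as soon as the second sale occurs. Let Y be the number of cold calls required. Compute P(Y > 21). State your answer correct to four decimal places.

0.2727

Needing more than 21 cold calls ⇔ fewer than 2 successes in the first 21. With X ~ Binomial(21, 0.118), P(Y > 21) = P(X ≤ 1).
  k=0: C(21,0)·0.118^0·0.882^21 = 0.071588
  k=1: C(21,1)·0.118^1·0.882^20 = 0.201128
P(X ≤ 1) = 0.272716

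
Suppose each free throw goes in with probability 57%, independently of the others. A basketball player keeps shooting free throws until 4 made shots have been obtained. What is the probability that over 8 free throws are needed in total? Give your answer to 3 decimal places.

0.224

Needing more than 8 free throws ⇔ fewer than 4 successes in the first 8. With X ~ Binomial(8, 0.57), P(Y > 8) = P(X ≤ 3).
  k=0: C(8,0)·0.57^0·0.43^8 = 0.00117
  k=1: C(8,1)·0.57^1·0.43^7 = 0.01239
  k=2: C(8,2)·0.57^2·0.43^6 = 0.05751
  k=3: C(8,3)·0.57^3·0.43^5 = 0.15246
P(X ≤ 3) = 0.22353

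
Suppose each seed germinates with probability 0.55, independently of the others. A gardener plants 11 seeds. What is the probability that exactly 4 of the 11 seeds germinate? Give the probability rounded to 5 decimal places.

0.11284

X ~ Binomial(n=11, p=0.55).
P(X=4) = C(11,4) · p^4 · (1−p)^7
= 330 · 0.091506 · 0.0037367 = 0.1128372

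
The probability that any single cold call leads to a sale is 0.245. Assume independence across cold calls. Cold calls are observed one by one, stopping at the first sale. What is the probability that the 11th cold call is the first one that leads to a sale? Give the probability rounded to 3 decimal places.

0.015

Geometric (trials to first success), p = 0.245.
P(Y = 11) = (1−p)^10 · p = 0.060182 · 0.245 = 0.01474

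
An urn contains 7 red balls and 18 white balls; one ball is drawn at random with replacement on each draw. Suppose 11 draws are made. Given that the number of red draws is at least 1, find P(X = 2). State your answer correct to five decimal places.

X ~ Binomial(11, 0.28). Want P(X=2 | X≥1) = P(X=2) / P(X≥1).
P(X=2) = C(11,2)·0.28^2·0.72^9 = 0.2242184
P(X≥1) = 1 − 0.0269561 = 0.9730439
Ratio = 0.2242184 / 0.9730439 = 0.2304299

0.23043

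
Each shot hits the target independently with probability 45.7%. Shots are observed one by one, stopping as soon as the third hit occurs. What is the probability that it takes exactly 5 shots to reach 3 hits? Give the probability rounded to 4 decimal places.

0.1688

Y = trial on which the third success occurs; negative binomial, r=3, p=0.457.
P(Y=5) = C(4,2) · p^3 · (1−p)^2
= 6 · 0.095444 · 0.29485 = 0.168849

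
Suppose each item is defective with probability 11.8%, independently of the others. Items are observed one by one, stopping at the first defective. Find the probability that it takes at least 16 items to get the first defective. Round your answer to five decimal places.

Y = number of items to the first success; geometric, p = 0.118.
P(Y > 15) = P(first 15 all fail) = (1−p)^15 = 0.1520648

0.15206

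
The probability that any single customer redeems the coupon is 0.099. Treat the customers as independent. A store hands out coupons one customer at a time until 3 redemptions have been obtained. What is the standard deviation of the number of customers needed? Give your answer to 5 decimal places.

Y = total customers until the third success; negative binomial with r=3, p=0.099.
SD(Y) = √[r(1−p)/p²] = √(275.7881849) = 16.6068716

16.60687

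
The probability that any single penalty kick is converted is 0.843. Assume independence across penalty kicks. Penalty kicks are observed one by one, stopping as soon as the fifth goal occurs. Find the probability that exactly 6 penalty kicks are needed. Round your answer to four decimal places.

0.3342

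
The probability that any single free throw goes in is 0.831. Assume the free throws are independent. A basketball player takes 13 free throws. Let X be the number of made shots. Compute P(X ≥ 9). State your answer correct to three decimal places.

X ~ Binomial(13, 0.831); P(X ≥ 9) = Σ C(13,k) p^k (1−p)^(13−k) over k:
  k=9: C(13,9)·0.831^9·0.169^4 = 0.11022
  k=10: C(13,10)·0.831^10·0.169^3 = 0.21679
  k=11: C(13,11)·0.831^11·0.169^2 = 0.29072
  k=12: C(13,12)·0.831^12·0.169^1 = 0.23826
  k=13: C(13,13)·0.831^13·0.169^0 = 0.09012
Total = 0.94611

0.946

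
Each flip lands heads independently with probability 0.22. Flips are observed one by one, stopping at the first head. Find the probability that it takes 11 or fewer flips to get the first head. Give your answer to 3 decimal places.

0.935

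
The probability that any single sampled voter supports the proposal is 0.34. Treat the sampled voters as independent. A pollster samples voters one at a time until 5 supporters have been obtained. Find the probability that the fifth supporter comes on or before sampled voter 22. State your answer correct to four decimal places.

0.9144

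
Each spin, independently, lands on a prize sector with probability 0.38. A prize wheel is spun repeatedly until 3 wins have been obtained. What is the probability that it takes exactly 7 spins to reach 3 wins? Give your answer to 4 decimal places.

Y = trial on which the third success occurs; negative binomial, r=3, p=0.38.
P(Y=7) = C(6,2) · p^3 · (1−p)^4
= 15 · 0.054872 · 0.14776 = 0.121621

0.1216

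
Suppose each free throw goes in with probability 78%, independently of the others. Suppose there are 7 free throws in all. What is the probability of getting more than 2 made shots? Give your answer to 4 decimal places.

X ~ Binomial(7, 0.78); P(X ≥ 3) = Σ C(7,k) p^k (1−p)^(7−k) over k:
  k=3: C(7,3)·0.78^3·0.22^4 = 0.038908
  k=4: C(7,4)·0.78^4·0.22^3 = 0.137948
  k=5: C(7,5)·0.78^5·0.22^2 = 0.293452
  k=6: C(7,6)·0.78^6·0.22^1 = 0.346807
  k=7: C(7,7)·0.78^7·0.22^0 = 0.175656
Total = 0.992772

0.9928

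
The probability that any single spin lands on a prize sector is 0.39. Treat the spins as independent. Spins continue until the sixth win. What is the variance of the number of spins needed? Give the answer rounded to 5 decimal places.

24.06312

Y = total spins until the sixth success; negative binomial with r=6, p=0.39.
Var(Y) = r(1−p)/p² = 6·0.61 / 0.39² = 24.0631164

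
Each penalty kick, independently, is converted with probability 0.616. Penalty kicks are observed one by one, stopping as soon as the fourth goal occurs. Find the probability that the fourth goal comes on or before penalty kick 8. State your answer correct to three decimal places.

Finishing within 8 penalty kicks ⇔ at least 4 successes in the first 8. With X ~ Binomial(8, 0.616), P(Y ≤ 8) = 1 − P(X ≤ 3).
  k=0: C(8,0)·0.616^0·0.384^8 = 0.00047
  k=1: C(8,1)·0.616^1·0.384^7 = 0.00607
  k=2: C(8,2)·0.616^2·0.384^6 = 0.03406
  k=3: C(8,3)·0.616^3·0.384^5 = 0.10929
1 − 0.14990 = 0.85010

0.850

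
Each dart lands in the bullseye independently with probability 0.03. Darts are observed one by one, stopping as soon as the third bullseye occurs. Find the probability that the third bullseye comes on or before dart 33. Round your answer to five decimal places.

Finishing within 33 darts ⇔ at least 3 successes in the first 33. With X ~ Binomial(33, 0.03), P(Y ≤ 33) = 1 − P(X ≤ 2).
  k=0: C(33,0)·0.03^0·0.97^33 = 0.3659883
  k=1: C(33,1)·0.03^1·0.97^32 = 0.3735345
  k=2: C(33,2)·0.03^2·0.97^31 = 0.1848418
1 − 0.9243646 = 0.0756354

0.07564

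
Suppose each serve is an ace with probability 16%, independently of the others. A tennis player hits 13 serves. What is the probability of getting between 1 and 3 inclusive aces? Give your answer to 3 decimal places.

0.755

X ~ Binomial(13, 0.16); P(1 ≤ X ≤ 3) = Σ C(13,k) p^k (1−p)^(13−k) over k:
  k=1: C(13,1)·0.16^1·0.84^12 = 0.25669
  k=2: C(13,2)·0.16^2·0.84^11 = 0.29336
  k=3: C(13,3)·0.16^3·0.84^10 = 0.20489
Total = 0.75495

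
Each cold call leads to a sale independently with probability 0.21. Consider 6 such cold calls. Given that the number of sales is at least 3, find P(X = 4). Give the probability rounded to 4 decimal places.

X ~ Binomial(6, 0.21). Want P(X=4 | X≥3) = P(X=4) / P(X≥3).
P(X=4) = C(6,4)·0.21^4·0.79^2 = 0.018206
P(X≥3) = 1 − 0.243087 − 0.387709 − 0.257655 = 0.111549
Ratio = 0.018206 / 0.111549 = 0.163214

0.1632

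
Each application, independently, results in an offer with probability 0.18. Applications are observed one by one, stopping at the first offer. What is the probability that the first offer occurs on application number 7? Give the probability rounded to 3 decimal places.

0.055

Geometric (trials to first success), p = 0.18.
P(Y = 7) = (1−p)^6 · p = 0.30401 · 0.18 = 0.05472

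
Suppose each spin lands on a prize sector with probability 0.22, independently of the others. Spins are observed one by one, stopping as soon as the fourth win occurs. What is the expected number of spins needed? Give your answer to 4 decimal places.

18.1818

Y = total spins until the fourth success; negative binomial with r=4, p=0.22.
E[Y] = r / p = 4 / 0.22 = 18.181818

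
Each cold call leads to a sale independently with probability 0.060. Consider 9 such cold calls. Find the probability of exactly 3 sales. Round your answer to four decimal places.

0.0125

X ~ Binomial(n=9, p=0.06).
P(X=3) = C(9,3) · p^3 · (1−p)^6
= 84 · 0.000216 · 0.68987 = 0.012517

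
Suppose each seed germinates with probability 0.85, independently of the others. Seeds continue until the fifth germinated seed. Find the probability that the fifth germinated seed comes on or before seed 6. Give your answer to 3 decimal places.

Finishing within 6 seeds ⇔ at least 5 successes in the first 6. With X ~ Binomial(6, 0.85), P(Y ≤ 6) = 1 − P(X ≤ 4).
  k=0: C(6,0)·0.85^0·0.15^6 = 0.00001
  k=1: C(6,1)·0.85^1·0.15^5 = 0.00039
  k=2: C(6,2)·0.85^2·0.15^4 = 0.00549
  k=3: C(6,3)·0.85^3·0.15^3 = 0.04145
  k=4: C(6,4)·0.85^4·0.15^2 = 0.17618
1 − 0.22352 = 0.77648

0.776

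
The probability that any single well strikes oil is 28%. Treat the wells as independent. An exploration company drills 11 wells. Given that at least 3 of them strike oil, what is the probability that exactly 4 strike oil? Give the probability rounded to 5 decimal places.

0.32116

X ~ Binomial(11, 0.28). Want P(X=4 | X≥3) = P(X=4) / P(X≥3).
P(X=4) = C(11,4)·0.28^4·0.72^7 = 0.2034574
P(X≥3) = 1 − 0.0269561 − 0.1153123 − 0.2242184 = 0.6335132
Ratio = 0.2034574 / 0.6335132 = 0.3211574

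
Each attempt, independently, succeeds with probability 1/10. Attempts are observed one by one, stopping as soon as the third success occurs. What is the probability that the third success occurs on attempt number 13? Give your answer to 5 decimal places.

Y = trial on which the third success occurs; negative binomial, r=3, p=0.10.
P(Y=13) = C(12,2) · p^3 · (1−p)^10
= 66 · 0.001 · 0.34868 = 0.0230128

0.02301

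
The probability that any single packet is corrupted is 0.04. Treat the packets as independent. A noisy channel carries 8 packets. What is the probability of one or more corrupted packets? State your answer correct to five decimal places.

0.27861

P(at least one) = 1 − P(none) = 1 − (1 − 0.04)^8
= 1 − 0.7213896 = 0.2786104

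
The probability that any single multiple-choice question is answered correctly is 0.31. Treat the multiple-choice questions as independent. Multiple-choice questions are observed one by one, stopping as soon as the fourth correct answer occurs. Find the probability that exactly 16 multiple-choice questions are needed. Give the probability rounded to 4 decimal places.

0.0489

Y = trial on which the fourth success occurs; negative binomial, r=4, p=0.31.
P(Y=16) = C(15,3) · p^4 · (1−p)^12
= 455 · 0.0092352 · 0.011646 = 0.048938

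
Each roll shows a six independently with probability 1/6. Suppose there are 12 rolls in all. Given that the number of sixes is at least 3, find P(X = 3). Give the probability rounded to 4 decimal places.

0.6119

X ~ Binomial(12, 0.166667). Want P(X=3 | X≥3) = P(X=3) / P(X≥3).
P(X=3) = C(12,3)·0.166667^3·0.833333^9 = 0.197396
P(X≥3) = 1 − 0.112157 − 0.269176 − 0.296094 = 0.322574
Ratio = 0.197396 / 0.322574 = 0.611940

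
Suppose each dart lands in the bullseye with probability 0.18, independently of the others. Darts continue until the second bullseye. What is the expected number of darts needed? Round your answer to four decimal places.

11.1111

Y = total darts until the second success; negative binomial with r=2, p=0.18.
E[Y] = r / p = 2 / 0.18 = 11.111111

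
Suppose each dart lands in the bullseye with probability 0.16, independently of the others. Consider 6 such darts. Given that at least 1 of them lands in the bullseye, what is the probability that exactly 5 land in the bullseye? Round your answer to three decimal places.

0.001

X ~ Binomial(6, 0.16). Want P(X=5 | X≥1) = P(X=5) / P(X≥1).
P(X=5) = C(6,5)·0.16^5·0.84^1 = 0.00053
P(X≥1) = 1 − 0.35130 = 0.64870
Ratio = 0.00053 / 0.64870 = 0.00081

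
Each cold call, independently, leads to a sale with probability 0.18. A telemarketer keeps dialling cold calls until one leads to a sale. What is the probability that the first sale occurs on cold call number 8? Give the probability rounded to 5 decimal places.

Geometric (trials to first success), p = 0.18.
P(Y = 8) = (1−p)^7 · p = 0.24929 · 0.18 = 0.0448714

0.04487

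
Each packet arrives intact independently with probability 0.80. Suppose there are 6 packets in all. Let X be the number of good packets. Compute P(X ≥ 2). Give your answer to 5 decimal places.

0.99840

X ~ Binomial(6, 0.80); P(X ≥ 2) = Σ C(6,k) p^k (1−p)^(6−k) over k:
  k=2: C(6,2)·0.80^2·0.20^4 = 0.0153600
  k=3: C(6,3)·0.80^3·0.20^3 = 0.0819200
  k=4: C(6,4)·0.80^4·0.20^2 = 0.2457600
  k=5: C(6,5)·0.80^5·0.20^1 = 0.3932160
  k=6: C(6,6)·0.80^6·0.20^0 = 0.2621440
Total = 0.9984000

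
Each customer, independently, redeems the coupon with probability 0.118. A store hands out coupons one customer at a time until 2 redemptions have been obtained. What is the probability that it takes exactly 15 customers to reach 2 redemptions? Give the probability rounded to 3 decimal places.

0.038

Y = trial on which the second success occurs; negative binomial, r=2, p=0.118.
P(Y=15) = C(14,1) · p^2 · (1−p)^13
= 14 · 0.013924 · 0.19548 = 0.03811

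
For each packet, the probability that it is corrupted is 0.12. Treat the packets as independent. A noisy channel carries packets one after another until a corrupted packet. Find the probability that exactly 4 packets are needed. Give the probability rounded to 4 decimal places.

Geometric (trials to first success), p = 0.12.
P(Y = 4) = (1−p)^3 · p = 0.68147 · 0.12 = 0.081777

0.0818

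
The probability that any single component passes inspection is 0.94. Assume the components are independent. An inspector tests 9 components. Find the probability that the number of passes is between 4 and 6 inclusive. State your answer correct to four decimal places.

X ~ Binomial(9, 0.94); P(4 ≤ X ≤ 6) = Σ C(9,k) p^k (1−p)^(9−k) over k:
  k=4: C(9,4)·0.94^4·0.06^5 = 0.000076
  k=5: C(9,5)·0.94^5·0.06^4 = 0.001198
  k=6: C(9,6)·0.94^6·0.06^3 = 0.012517
Total = 0.013792

0.0138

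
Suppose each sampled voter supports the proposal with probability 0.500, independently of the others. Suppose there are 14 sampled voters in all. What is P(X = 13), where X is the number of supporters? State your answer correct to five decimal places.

0.00085

X ~ Binomial(n=14, p=0.50).
P(X=13) = C(14,13) · p^13 · (1−p)^1
= 14 · 0.00012207 · 0.5 = 0.0008545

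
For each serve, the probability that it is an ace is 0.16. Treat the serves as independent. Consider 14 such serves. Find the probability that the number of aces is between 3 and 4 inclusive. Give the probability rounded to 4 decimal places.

X ~ Binomial(14, 0.16); P(3 ≤ X ≤ 4) = Σ C(14,k) p^k (1−p)^(14−k) over k:
  k=3: C(14,3)·0.16^3·0.84^11 = 0.219045
  k=4: C(14,4)·0.16^4·0.84^10 = 0.114738
Total = 0.333783

0.3338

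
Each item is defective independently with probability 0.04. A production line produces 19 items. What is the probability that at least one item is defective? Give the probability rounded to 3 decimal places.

P(at least one) = 1 − P(none) = 1 − (1 − 0.04)^19
= 1 − 0.46042 = 0.53958

0.540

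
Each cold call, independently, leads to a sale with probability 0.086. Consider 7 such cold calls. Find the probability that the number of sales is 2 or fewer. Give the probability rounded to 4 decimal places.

X ~ Binomial(7, 0.086); P(X ≤ 2) = Σ C(7,k) p^k (1−p)^(7−k) over k:
  k=0: C(7,0)·0.086^0·0.914^7 = 0.532873
  k=1: C(7,1)·0.086^1·0.914^6 = 0.350973
  k=2: C(7,2)·0.086^2·0.914^5 = 0.099071
Total = 0.982917

0.9829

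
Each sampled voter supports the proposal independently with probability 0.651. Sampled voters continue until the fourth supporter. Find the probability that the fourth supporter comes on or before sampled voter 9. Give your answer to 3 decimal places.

0.947

Finishing within 9 sampled voters ⇔ at least 4 successes in the first 9. With X ~ Binomial(9, 0.651), P(Y ≤ 9) = 1 − P(X ≤ 3).
  k=0: C(9,0)·0.651^0·0.349^9 = 0.00008
  k=1: C(9,1)·0.651^1·0.349^8 = 0.00129
  k=2: C(9,2)·0.651^2·0.349^7 = 0.00962
  k=3: C(9,3)·0.651^3·0.349^6 = 0.04188
1 − 0.05286 = 0.94714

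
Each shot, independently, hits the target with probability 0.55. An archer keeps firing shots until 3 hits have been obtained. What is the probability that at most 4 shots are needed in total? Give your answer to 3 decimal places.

Finishing within 4 shots ⇔ at least 3 successes in the first 4. With X ~ Binomial(4, 0.55), P(Y ≤ 4) = 1 − P(X ≤ 2).
  k=0: C(4,0)·0.55^0·0.45^4 = 0.04101
  k=1: C(4,1)·0.55^1·0.45^3 = 0.20047
  k=2: C(4,2)·0.55^2·0.45^2 = 0.36754
1 − 0.60902 = 0.39098

0.391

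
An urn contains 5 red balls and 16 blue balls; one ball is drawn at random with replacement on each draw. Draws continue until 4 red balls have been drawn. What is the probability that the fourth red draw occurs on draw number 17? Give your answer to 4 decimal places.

Y = trial on which the fourth success occurs; negative binomial, r=4, p=0.238095.
P(Y=17) = C(16,3) · p^4 · (1−p)^13
= 560 · 0.0032137 · 0.029155 = 0.052469

0.0525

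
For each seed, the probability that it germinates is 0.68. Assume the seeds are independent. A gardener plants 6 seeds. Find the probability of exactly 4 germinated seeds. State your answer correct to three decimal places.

X ~ Binomial(n=6, p=0.68).
P(X=4) = C(6,4) · p^4 · (1−p)^2
= 15 · 0.21381 · 0.1024 = 0.32842

0.328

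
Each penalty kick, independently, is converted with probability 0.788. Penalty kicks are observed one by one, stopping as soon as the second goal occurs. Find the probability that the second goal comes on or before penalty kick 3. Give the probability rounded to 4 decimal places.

Finishing within 3 penalty kicks ⇔ at least 2 successes in the first 3. With X ~ Binomial(3, 0.788), P(Y ≤ 3) = 1 − P(X ≤ 1).
  k=0: C(3,0)·0.788^0·0.212^3 = 0.009528
  k=1: C(3,1)·0.788^1·0.212^2 = 0.106248
1 − 0.115776 = 0.884224

0.8842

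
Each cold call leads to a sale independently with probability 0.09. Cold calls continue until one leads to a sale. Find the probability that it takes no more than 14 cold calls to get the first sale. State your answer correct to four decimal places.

0.7330

Y = number of cold calls to the first success; geometric, p = 0.09.
P(Y ≤ 14) = 1 − (1−p)^14 = 1 − 0.267042 = 0.732958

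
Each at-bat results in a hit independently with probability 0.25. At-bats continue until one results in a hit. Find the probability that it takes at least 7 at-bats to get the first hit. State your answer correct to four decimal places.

Y = number of at-bats to the first success; geometric, p = 0.25.
P(Y > 6) = P(first 6 all fail) = (1−p)^6 = 0.177979

0.1780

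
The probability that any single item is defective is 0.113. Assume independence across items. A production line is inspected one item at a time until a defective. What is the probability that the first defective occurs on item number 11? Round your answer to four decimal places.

0.0341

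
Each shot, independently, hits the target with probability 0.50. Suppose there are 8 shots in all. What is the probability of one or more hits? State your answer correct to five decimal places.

0.99609

P(at least one) = 1 − P(none) = 1 − (1 − 0.50)^8
= 1 − 0.0039062 = 0.9960938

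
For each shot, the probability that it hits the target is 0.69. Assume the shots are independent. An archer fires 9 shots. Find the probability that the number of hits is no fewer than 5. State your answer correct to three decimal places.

0.888

X ~ Binomial(9, 0.69); P(X ≥ 5) = Σ C(9,k) p^k (1−p)^(9−k) over k:
  k=5: C(9,5)·0.69^5·0.31^4 = 0.18200
  k=6: C(9,6)·0.69^6·0.31^3 = 0.27006
  k=7: C(9,7)·0.69^7·0.31^2 = 0.25761
  k=8: C(9,8)·0.69^8·0.31^1 = 0.14335
  k=9: C(9,9)·0.69^9·0.31^0 = 0.03545
Total = 0.88847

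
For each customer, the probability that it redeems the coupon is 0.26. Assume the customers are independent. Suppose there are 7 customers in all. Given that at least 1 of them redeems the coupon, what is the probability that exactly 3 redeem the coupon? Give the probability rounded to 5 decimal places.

X ~ Binomial(7, 0.26). Want P(X=3 | X≥1) = P(X=3) / P(X≥1).
P(X=3) = C(7,3)·0.26^3·0.74^4 = 0.1844654
P(X≥1) = 1 − 0.1215128 = 0.8784872
Ratio = 0.1844654 / 0.8784872 = 0.2099808

0.20998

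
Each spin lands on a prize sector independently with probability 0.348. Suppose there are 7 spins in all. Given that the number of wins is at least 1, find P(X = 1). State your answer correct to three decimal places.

X ~ Binomial(7, 0.348). Want P(X=1 | X≥1) = P(X=1) / P(X≥1).
P(X=1) = C(7,1)·0.348^1·0.652^6 = 0.18714
P(X≥1) = 1 − 0.05009 = 0.94991
Ratio = 0.18714 / 0.94991 = 0.19701

0.197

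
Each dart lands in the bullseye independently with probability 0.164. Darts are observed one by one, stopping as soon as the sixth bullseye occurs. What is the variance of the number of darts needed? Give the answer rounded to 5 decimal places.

Y = total darts until the sixth success; negative binomial with r=6, p=0.164.
Var(Y) = r(1−p)/p² = 6·0.836 / 0.164² = 186.4961333

186.49613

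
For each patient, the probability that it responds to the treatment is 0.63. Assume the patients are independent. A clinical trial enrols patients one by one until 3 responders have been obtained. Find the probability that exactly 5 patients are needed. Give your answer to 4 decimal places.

Y = trial on which the third success occurs; negative binomial, r=3, p=0.63.
P(Y=5) = C(4,2) · p^3 · (1−p)^2
= 6 · 0.25005 · 0.1369 = 0.205389

0.2054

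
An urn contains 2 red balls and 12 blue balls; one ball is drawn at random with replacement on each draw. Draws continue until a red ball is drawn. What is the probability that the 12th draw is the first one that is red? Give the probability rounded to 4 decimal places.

0.0262

Geometric (trials to first success), p = 0.142857.
P(Y = 12) = (1−p)^11 · p = 0.18348 · 0.142857 = 0.026211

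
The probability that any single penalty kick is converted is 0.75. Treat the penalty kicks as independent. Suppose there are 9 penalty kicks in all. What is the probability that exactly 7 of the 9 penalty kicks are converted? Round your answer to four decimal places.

0.3003

X ~ Binomial(n=9, p=0.75).
P(X=7) = C(9,7) · p^7 · (1−p)^2
= 36 · 0.13348 · 0.0625 = 0.300339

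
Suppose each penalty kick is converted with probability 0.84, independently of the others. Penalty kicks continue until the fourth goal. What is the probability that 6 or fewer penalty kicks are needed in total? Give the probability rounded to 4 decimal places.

Finishing within 6 penalty kicks ⇔ at least 4 successes in the first 6. With X ~ Binomial(6, 0.84), P(Y ≤ 6) = 1 − P(X ≤ 3).
  k=0: C(6,0)·0.84^0·0.16^6 = 0.000017
  k=1: C(6,1)·0.84^1·0.16^5 = 0.000528
  k=2: C(6,2)·0.84^2·0.16^4 = 0.006936
  k=3: C(6,3)·0.84^3·0.16^3 = 0.048554
1 − 0.056036 = 0.943964

0.9440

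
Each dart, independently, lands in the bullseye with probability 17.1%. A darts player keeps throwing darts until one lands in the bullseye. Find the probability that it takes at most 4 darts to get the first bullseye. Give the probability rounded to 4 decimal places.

Y = number of darts to the first success; geometric, p = 0.171.
P(Y ≤ 4) = 1 − (1−p)^4 = 1 − 0.472300 = 0.527700

0.5277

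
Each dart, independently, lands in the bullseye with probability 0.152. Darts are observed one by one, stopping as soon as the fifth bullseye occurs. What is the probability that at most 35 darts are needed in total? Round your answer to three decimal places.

0.632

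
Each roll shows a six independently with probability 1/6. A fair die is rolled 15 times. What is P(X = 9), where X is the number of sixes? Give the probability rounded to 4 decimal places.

0.0002

X ~ Binomial(n=15, p=0.166667).
P(X=9) = C(15,9) · p^9 · (1−p)^6
= 5005 · 9.9229e-08 · 0.3349 = 0.000166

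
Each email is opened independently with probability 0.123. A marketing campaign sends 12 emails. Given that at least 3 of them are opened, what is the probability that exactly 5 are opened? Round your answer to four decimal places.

X ~ Binomial(12, 0.123). Want P(X=5 | X≥3) = P(X=5) / P(X≥3).
P(X=5) = C(12,5)·0.123^5·0.877^7 = 0.008897
P(X≥3) = 1 − 0.207012 − 0.348403 − 0.268751 = 0.175834
Ratio = 0.008897 / 0.175834 = 0.050599

0.0506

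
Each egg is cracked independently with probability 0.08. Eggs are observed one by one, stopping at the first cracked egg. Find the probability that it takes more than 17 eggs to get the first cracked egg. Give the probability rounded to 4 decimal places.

Y = number of eggs to the first success; geometric, p = 0.08.
P(Y > 17) = P(first 17 all fail) = (1−p)^17 = 0.242322

0.2423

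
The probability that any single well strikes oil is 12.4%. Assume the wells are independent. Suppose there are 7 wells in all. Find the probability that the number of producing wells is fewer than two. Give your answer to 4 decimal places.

X ~ Binomial(7, 0.124); P(X ≤ 1) = Σ C(7,k) p^k (1−p)^(7−k) over k:
  k=0: C(7,0)·0.124^0·0.876^7 = 0.395848
  k=1: C(7,1)·0.124^1·0.876^6 = 0.392233
Total = 0.788081

0.7881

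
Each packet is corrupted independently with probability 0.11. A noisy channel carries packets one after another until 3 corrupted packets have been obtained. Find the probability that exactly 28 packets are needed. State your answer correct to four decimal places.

0.0254

Y = trial on which the third success occurs; negative binomial, r=3, p=0.11.
P(Y=28) = C(27,2) · p^3 · (1−p)^25
= 351 · 0.001331 · 0.054294 = 0.025365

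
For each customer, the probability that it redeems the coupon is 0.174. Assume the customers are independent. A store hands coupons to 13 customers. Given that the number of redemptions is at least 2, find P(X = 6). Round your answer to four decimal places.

0.0181

X ~ Binomial(13, 0.174). Want P(X=6 | X≥2) = P(X=6) / P(X≥2).
P(X=6) = C(13,6)·0.174^6·0.826^7 = 0.012493
P(X≥2) = 1 − 0.083318 − 0.228167 = 0.688514
Ratio = 0.012493 / 0.688514 = 0.018145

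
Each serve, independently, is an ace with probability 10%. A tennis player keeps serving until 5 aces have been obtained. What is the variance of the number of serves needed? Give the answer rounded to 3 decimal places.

450.000

Y = total serves until the fifth success; negative binomial with r=5, p=0.10.
Var(Y) = r(1−p)/p² = 5·0.90 / 0.10² = 450.00000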